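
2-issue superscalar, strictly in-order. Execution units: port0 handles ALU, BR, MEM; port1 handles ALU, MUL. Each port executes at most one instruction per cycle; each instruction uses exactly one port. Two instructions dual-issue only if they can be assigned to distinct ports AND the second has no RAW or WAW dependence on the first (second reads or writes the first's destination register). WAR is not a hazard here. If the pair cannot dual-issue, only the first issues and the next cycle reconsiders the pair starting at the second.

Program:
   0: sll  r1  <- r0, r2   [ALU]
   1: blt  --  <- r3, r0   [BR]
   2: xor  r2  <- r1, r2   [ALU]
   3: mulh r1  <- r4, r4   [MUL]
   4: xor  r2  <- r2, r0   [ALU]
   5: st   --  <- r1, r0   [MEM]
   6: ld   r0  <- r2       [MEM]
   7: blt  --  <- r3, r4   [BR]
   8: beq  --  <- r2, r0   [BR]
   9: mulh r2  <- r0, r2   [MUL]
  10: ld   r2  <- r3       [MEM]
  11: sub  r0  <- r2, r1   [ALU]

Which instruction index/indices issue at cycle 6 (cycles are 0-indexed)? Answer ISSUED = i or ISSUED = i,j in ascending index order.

c0: i0+i1 sll.ALU blt.BR  2-wide
c1: i2+i3 xor.ALU mulh.MUL  2-wide
c2: i4+i5 xor.ALU st.MEM  2-wide
c3: i6 ld.MEM  no-port MEM/BR
c4: i7 blt.BR  no-port BR/BR
c5: i8+i9 beq.BR mulh.MUL  2-wide
c6: i10 ld.MEM  RAW r2
c7: i11 sub.ALU  tail

ISSUED = 10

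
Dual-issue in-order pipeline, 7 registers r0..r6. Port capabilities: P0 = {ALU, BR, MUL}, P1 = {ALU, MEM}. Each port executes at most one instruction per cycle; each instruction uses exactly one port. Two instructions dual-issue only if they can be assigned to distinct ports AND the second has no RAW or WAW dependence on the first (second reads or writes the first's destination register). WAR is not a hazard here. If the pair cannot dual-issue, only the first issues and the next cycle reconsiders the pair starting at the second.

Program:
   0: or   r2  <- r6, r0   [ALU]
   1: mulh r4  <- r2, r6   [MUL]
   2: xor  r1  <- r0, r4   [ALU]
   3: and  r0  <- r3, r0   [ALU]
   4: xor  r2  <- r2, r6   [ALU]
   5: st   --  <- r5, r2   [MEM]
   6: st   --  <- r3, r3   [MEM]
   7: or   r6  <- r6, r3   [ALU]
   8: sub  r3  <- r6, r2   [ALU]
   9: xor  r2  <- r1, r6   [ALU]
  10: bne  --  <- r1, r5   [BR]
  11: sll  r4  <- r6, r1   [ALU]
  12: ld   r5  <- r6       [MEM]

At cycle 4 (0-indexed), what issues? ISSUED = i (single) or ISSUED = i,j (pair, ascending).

ISSUED = 5

t=0 i0:or ; RAW r2
t=1 i1:mulh ; RAW r4
t=2 i2+i3:xor+and ; 2-wide
t=3 i4:xor ; RAW r2
t=4 i5:st ; no-port MEM/MEM
t=5 i6+i7:st+or ; 2-wide
t=6 i8+i9:sub+xor ; 2-wide
t=7 i10+i11:bne+sll ; 2-wide
t=8 i12:ld ; tail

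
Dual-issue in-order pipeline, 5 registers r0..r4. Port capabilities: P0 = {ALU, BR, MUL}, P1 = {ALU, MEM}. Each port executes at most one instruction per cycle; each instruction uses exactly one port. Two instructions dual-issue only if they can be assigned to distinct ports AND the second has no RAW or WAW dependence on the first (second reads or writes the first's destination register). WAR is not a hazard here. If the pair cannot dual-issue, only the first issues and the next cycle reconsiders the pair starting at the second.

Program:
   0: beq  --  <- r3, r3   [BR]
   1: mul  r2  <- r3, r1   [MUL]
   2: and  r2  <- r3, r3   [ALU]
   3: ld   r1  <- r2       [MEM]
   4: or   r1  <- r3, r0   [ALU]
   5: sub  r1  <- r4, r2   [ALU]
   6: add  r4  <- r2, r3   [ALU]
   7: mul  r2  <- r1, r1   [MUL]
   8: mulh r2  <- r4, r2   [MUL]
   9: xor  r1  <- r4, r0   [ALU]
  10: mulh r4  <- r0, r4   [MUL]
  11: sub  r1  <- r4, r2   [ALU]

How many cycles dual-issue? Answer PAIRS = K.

0. beq @i0  | no-port BR/MUL
1. mul @i1  | WAW r2
2. and @i2  | RAW r2
3. ld @i3  | WAW r1
4. or @i4  | WAW r1
5. sub;add @i5/i6  | 2-wide
6. mul @i7  | no-port MUL/MUL
7. mulh;xor @i8/i9  | 2-wide
8. mulh @i10  | RAW r4
9. sub @i11  | tail

PAIRS = 2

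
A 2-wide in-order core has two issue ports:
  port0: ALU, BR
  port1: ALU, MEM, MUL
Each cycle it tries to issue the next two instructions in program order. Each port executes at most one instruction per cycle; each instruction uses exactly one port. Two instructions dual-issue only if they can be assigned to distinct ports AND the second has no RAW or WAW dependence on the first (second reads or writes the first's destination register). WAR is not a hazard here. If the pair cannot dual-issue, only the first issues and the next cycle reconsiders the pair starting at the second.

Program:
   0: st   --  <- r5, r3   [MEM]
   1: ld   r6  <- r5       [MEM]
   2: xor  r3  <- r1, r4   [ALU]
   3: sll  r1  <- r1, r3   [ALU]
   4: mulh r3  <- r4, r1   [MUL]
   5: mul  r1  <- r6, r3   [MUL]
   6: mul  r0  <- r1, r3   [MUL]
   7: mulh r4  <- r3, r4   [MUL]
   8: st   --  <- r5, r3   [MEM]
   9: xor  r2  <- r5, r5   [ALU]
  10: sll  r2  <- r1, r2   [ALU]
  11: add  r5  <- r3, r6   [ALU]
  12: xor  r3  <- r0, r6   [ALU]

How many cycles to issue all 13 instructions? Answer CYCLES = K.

t=0 i0:st.MEM ; no-port MEM/MEM
t=1 i1&i2:ld.MEM;xor.ALU ; pair
t=2 i3:sll.ALU ; RAW r1
t=3 i4:mulh.MUL ; no-port MUL/MUL
t=4 i5:mul.MUL ; no-port MUL/MUL
t=5 i6:mul.MUL ; no-port MUL/MUL
t=6 i7:mulh.MUL ; no-port MUL/MEM
t=7 i8&i9:st.MEM;xor.ALU ; pair
t=8 i10&i11:sll.ALU;add.ALU ; pair
t=9 i12:xor.ALU ; tail

CYCLES = 10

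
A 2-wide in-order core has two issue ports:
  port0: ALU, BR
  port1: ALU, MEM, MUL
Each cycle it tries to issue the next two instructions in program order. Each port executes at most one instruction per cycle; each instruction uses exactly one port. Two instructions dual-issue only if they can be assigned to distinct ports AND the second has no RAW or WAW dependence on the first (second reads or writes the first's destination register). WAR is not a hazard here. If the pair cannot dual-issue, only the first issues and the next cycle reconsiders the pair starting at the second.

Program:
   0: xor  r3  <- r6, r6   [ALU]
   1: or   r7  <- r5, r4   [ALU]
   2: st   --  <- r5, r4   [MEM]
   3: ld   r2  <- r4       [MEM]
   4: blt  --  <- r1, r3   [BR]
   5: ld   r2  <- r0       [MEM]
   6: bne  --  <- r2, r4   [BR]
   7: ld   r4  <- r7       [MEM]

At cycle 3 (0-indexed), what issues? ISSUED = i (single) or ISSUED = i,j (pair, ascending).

0. xor;or @i0+i1  | 2-wide
1. st @i2  | no-port MEM/MEM
2. ld;blt @i3+i4  | 2-wide
3. ld @i5  | RAW r2
4. bne;ld @i6+i7  | 2-wide

ISSUED = 5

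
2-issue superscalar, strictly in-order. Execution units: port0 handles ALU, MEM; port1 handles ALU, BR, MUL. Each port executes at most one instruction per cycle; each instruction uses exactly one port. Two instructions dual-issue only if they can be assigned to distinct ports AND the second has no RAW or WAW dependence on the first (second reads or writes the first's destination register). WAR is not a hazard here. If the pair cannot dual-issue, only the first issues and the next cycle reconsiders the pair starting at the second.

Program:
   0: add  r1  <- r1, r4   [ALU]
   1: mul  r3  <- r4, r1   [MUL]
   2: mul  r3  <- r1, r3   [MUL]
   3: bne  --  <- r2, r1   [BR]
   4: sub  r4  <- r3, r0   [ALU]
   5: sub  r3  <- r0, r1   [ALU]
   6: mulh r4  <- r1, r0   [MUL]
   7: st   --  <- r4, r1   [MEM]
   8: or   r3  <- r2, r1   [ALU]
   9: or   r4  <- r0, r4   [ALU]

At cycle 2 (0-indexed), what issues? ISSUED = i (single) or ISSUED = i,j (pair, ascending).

t=0 i0:add.ALU ; RAW r1
t=1 i1:mul.MUL ; no-port MUL/MUL
t=2 i2:mul.MUL ; no-port MUL/BR
t=3 i3/i4:bne.BR;sub.ALU ; dual
t=4 i5/i6:sub.ALU;mulh.MUL ; dual
t=5 i7/i8:st.MEM;or.ALU ; dual
t=6 i9:or.ALU ; tail

ISSUED = 2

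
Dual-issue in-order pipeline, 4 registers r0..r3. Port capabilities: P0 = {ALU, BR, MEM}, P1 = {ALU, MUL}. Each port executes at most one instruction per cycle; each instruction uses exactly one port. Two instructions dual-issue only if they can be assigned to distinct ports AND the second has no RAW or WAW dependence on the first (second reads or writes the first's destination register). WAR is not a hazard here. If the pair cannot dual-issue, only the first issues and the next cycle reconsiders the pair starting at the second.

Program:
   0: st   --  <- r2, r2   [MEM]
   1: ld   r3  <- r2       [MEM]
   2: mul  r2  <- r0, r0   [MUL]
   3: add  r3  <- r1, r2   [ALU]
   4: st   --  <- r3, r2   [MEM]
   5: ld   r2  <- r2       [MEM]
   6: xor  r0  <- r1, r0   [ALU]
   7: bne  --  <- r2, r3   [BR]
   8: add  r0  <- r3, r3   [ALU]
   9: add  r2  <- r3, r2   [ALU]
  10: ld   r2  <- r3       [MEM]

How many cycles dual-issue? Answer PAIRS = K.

  cy0 -> i0 (st) no-port MEM/MEM
  cy1 -> i1,i2 (ld;mul) dual
  cy2 -> i3 (add) RAW r3
  cy3 -> i4 (st) no-port MEM/MEM
  cy4 -> i5,i6 (ld;xor) dual
  cy5 -> i7,i8 (bne;add) dual
  cy6 -> i9 (add) WAW r2
  cy7 -> i10 (ld) tail

PAIRS = 3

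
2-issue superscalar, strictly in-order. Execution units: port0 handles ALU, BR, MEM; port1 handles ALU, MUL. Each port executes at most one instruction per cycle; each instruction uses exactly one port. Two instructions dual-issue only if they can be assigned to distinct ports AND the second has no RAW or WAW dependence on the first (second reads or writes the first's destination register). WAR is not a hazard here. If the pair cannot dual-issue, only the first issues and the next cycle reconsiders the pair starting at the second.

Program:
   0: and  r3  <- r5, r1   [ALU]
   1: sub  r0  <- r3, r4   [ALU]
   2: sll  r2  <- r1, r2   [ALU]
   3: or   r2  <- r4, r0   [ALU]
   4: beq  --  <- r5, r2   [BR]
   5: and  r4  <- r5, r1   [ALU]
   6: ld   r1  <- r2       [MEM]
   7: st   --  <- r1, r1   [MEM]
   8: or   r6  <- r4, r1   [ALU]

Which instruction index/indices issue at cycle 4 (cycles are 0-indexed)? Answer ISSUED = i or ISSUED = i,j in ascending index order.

t=0 i0:and ; RAW r3
t=1 i1,i2:sub/sll ; pair
t=2 i3:or ; RAW r2
t=3 i4,i5:beq/and ; pair
t=4 i6:ld ; no-port MEM/MEM
t=5 i7,i8:st/or ; pair

ISSUED = 6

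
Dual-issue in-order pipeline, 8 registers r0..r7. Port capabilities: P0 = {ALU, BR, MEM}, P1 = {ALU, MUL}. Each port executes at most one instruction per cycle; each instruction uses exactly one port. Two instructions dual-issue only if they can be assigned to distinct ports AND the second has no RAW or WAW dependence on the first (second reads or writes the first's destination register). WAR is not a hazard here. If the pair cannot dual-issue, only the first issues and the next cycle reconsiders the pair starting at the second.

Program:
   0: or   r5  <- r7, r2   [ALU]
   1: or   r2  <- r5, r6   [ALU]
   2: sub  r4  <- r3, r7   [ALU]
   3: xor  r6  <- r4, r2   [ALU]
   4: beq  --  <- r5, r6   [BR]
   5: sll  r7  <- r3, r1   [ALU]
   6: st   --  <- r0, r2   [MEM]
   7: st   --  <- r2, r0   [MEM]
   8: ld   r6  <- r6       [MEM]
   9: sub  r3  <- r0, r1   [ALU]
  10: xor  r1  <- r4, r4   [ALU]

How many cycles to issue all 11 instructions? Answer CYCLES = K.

CYCLES = 8

[0] i0  or.ALU  -- RAW r5
[1] i1&i2  or.ALU+sub.ALU  -- 2-wide
[2] i3  xor.ALU  -- RAW r6
[3] i4&i5  beq.BR+sll.ALU  -- 2-wide
[4] i6  st.MEM  -- no-port MEM/MEM
[5] i7  st.MEM  -- no-port MEM/MEM
[6] i8&i9  ld.MEM+sub.ALU  -- 2-wide
[7] i10  xor.ALU  -- tail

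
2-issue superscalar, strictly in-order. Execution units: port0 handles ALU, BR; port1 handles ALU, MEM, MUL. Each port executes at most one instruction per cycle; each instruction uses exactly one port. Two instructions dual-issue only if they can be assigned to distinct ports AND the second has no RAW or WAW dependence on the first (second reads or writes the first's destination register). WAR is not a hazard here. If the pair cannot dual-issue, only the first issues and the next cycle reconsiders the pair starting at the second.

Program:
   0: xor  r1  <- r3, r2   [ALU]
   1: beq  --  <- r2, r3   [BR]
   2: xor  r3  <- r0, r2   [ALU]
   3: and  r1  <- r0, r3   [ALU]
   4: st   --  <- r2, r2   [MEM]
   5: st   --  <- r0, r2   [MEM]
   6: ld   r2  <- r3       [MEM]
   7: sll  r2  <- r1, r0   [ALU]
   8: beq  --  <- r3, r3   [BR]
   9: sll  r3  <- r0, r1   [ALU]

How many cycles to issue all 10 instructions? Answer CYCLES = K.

CYCLES = 7

[0] i0/i1  xor/beq  -- pair
[1] i2  xor  -- RAW r3
[2] i3/i4  and/st  -- pair
[3] i5  st  -- no-port MEM/MEM
[4] i6  ld  -- WAW r2
[5] i7/i8  sll/beq  -- pair
[6] i9  sll  -- tail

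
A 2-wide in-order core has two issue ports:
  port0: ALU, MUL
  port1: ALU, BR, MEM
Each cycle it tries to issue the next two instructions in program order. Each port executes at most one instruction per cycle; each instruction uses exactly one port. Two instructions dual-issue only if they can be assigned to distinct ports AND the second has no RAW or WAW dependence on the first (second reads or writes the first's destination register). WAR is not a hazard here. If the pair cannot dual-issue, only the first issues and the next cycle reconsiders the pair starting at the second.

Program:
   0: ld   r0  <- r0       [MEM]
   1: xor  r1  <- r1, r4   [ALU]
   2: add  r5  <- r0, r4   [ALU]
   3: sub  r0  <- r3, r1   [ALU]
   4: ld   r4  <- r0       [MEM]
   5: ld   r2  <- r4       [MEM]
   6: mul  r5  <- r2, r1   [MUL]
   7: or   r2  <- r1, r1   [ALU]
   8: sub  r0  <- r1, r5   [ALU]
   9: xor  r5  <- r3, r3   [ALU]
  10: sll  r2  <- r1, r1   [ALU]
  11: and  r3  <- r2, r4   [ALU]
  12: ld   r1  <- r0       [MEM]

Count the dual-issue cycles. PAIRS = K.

PAIRS = 5

t=0 i0,i1:ld xor ; 2-wide
t=1 i2,i3:add sub ; 2-wide
t=2 i4:ld ; no-port MEM/MEM
t=3 i5:ld ; RAW r2
t=4 i6,i7:mul or ; 2-wide
t=5 i8,i9:sub xor ; 2-wide
t=6 i10:sll ; RAW r2
t=7 i11,i12:and ld ; 2-wide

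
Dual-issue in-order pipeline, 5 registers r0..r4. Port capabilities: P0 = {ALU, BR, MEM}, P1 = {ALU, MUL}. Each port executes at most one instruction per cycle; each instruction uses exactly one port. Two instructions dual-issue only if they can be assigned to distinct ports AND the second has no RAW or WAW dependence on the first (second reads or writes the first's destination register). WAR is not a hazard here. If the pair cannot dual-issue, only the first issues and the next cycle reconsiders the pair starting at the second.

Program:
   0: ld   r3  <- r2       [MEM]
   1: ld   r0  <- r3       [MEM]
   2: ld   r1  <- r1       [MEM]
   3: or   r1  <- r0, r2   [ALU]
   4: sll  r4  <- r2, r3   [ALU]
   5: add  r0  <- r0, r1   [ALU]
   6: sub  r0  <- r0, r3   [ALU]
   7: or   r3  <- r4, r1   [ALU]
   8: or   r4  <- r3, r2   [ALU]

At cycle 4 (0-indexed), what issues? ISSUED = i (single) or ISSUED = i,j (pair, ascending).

ISSUED = 5

[0] i0  ld  -- no-port MEM/MEM
[1] i1  ld  -- no-port MEM/MEM
[2] i2  ld  -- WAW r1
[3] i3+i4  or;sll  -- dual
[4] i5  add  -- RAW+WAW r0
[5] i6+i7  sub;or  -- dual
[6] i8  or  -- tail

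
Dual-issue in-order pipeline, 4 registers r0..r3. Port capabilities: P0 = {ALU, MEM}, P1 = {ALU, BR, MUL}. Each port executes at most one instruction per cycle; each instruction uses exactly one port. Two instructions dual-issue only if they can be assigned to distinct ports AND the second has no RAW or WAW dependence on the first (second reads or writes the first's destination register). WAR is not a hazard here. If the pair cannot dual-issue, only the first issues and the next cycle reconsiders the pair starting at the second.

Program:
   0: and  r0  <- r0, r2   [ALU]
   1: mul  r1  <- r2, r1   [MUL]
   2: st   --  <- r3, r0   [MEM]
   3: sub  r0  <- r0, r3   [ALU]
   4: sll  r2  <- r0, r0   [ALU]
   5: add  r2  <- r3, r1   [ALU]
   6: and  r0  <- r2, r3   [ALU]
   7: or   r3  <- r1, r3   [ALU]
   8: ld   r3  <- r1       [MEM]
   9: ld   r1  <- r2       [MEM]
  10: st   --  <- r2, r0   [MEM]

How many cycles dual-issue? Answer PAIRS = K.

0. and;mul @i0,i1  | pair
1. st;sub @i2,i3  | pair
2. sll @i4  | WAW r2
3. add @i5  | RAW r2
4. and;or @i6,i7  | pair
5. ld @i8  | no-port MEM/MEM
6. ld @i9  | no-port MEM/MEM
7. st @i10  | tail

PAIRS = 3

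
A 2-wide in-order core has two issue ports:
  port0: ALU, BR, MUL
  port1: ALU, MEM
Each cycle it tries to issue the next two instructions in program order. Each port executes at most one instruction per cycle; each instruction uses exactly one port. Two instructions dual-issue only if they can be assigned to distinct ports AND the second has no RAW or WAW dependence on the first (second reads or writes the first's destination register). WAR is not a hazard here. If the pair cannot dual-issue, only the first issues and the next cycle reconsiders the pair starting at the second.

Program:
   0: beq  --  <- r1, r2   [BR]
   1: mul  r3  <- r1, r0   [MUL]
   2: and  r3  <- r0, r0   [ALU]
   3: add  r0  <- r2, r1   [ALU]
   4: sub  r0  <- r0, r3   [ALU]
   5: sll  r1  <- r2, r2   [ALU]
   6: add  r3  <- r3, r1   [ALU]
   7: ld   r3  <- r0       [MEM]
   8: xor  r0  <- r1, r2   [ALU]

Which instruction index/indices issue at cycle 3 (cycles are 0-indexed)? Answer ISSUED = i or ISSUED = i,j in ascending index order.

[0] i0  beq  -- no-port BR/MUL
[1] i1  mul  -- WAW r3
[2] i2,i3  and/add  -- 2-wide
[3] i4,i5  sub/sll  -- 2-wide
[4] i6  add  -- WAW r3
[5] i7,i8  ld/xor  -- 2-wide

ISSUED = 4,5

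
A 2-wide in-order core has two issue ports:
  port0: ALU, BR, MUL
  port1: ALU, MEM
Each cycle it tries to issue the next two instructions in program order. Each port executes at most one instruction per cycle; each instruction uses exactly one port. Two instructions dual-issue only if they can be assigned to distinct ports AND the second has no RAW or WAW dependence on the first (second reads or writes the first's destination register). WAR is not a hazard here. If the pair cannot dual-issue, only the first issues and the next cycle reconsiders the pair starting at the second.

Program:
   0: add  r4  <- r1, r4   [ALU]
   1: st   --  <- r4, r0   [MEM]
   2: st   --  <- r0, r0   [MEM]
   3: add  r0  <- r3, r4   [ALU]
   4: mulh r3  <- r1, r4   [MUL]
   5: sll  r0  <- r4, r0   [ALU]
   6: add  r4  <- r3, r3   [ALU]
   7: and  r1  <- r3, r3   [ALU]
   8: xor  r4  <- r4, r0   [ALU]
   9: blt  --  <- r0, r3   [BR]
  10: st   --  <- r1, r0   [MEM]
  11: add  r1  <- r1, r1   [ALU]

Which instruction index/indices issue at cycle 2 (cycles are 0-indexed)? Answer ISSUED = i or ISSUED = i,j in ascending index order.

t=0 i0:add.ALU ; RAW r4
t=1 i1:st.MEM ; no-port MEM/MEM
t=2 i2+i3:st.MEM/add.ALU ; dual
t=3 i4+i5:mulh.MUL/sll.ALU ; dual
t=4 i6+i7:add.ALU/and.ALU ; dual
t=5 i8+i9:xor.ALU/blt.BR ; dual
t=6 i10+i11:st.MEM/add.ALU ; dual

ISSUED = 2,3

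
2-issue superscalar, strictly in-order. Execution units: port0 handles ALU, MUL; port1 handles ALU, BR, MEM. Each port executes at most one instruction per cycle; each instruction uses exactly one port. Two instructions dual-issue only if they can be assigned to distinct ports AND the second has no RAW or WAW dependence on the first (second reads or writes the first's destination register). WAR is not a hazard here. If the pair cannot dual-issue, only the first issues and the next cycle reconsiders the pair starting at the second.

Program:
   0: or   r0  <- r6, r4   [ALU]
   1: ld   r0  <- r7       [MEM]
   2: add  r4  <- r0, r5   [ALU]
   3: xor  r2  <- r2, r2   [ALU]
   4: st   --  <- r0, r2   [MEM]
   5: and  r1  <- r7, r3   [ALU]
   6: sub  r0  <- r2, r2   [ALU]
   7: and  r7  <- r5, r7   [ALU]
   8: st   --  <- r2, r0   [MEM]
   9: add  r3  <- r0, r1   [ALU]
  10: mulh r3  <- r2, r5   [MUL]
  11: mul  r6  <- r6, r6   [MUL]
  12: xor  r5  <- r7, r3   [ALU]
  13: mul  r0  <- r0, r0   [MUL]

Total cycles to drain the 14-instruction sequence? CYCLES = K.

CYCLES = 9

[0] i0  or.ALU  -- WAW r0
[1] i1  ld.MEM  -- RAW r0
[2] i2/i3  add.ALU;xor.ALU  -- dual
[3] i4/i5  st.MEM;and.ALU  -- dual
[4] i6/i7  sub.ALU;and.ALU  -- dual
[5] i8/i9  st.MEM;add.ALU  -- dual
[6] i10  mulh.MUL  -- no-port MUL/MUL
[7] i11/i12  mul.MUL;xor.ALU  -- dual
[8] i13  mul.MUL  -- tail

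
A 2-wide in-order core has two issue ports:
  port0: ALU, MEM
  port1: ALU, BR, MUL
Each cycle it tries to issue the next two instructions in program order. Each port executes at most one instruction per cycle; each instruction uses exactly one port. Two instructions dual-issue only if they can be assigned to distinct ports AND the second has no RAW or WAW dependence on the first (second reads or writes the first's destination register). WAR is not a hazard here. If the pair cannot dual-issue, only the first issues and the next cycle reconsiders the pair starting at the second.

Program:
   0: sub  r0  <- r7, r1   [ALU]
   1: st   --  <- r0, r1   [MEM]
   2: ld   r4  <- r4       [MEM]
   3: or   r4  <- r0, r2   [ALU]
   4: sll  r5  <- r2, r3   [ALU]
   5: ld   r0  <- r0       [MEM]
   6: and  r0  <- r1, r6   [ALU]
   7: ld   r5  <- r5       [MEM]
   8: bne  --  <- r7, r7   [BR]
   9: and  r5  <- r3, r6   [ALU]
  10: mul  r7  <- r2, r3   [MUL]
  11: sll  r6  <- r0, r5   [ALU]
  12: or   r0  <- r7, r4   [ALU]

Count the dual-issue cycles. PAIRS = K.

c0: i0 sub.ALU  RAW r0
c1: i1 st.MEM  no-port MEM/MEM
c2: i2 ld.MEM  WAW r4
c3: i3/i4 or.ALU/sll.ALU  pair
c4: i5 ld.MEM  WAW r0
c5: i6/i7 and.ALU/ld.MEM  pair
c6: i8/i9 bne.BR/and.ALU  pair
c7: i10/i11 mul.MUL/sll.ALU  pair
c8: i12 or.ALU  tail

PAIRS = 4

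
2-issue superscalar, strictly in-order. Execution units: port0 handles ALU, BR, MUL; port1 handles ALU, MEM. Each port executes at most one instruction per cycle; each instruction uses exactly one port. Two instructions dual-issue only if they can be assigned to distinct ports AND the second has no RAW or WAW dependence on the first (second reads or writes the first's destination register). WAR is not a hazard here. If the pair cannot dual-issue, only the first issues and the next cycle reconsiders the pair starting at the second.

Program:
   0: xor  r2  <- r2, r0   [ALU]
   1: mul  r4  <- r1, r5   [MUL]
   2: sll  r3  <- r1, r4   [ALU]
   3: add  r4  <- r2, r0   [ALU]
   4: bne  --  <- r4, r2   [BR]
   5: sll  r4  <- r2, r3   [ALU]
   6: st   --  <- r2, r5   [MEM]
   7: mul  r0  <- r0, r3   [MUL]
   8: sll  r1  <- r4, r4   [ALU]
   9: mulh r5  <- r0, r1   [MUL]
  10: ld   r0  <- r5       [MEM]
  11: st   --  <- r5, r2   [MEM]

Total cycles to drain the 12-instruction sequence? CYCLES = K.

[0] i0&i1  xor.ALU mul.MUL  -- dual
[1] i2&i3  sll.ALU add.ALU  -- dual
[2] i4&i5  bne.BR sll.ALU  -- dual
[3] i6&i7  st.MEM mul.MUL  -- dual
[4] i8  sll.ALU  -- RAW r1
[5] i9  mulh.MUL  -- RAW r5
[6] i10  ld.MEM  -- no-port MEM/MEM
[7] i11  st.MEM  -- tail

CYCLES = 8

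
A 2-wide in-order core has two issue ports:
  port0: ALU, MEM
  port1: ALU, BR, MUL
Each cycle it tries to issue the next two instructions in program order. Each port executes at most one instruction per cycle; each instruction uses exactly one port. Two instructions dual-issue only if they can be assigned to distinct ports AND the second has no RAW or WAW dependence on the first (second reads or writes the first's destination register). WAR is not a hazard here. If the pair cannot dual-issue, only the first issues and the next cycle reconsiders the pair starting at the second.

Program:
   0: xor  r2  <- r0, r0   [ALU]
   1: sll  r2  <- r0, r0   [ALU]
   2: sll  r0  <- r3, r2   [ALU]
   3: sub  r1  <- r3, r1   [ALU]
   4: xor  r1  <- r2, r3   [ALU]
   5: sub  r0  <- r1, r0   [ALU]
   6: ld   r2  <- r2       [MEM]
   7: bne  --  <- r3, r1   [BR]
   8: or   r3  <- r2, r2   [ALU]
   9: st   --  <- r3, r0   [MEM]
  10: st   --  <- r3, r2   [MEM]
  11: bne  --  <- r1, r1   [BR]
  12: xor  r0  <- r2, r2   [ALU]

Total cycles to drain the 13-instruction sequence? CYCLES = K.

CYCLES = 9

  cy0 -> i0 (xor) WAW r2
  cy1 -> i1 (sll) RAW r2
  cy2 -> i2/i3 (sll;sub) 2-wide
  cy3 -> i4 (xor) RAW r1
  cy4 -> i5/i6 (sub;ld) 2-wide
  cy5 -> i7/i8 (bne;or) 2-wide
  cy6 -> i9 (st) no-port MEM/MEM
  cy7 -> i10/i11 (st;bne) 2-wide
  cy8 -> i12 (xor) tail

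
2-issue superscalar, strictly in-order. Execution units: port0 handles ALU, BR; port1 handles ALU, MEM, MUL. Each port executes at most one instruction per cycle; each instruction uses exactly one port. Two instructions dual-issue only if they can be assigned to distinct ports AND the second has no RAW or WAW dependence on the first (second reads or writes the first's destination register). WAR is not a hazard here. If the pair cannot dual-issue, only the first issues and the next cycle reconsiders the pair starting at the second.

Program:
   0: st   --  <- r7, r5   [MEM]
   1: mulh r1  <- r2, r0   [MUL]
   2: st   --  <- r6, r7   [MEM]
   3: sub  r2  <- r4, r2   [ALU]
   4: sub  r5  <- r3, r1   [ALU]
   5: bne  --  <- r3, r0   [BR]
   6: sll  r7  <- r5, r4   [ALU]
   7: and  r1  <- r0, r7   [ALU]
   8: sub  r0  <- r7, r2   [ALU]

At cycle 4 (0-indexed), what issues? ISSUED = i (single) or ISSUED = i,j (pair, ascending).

ISSUED = 6

t=0 i0:st ; no-port MEM/MUL
t=1 i1:mulh ; no-port MUL/MEM
t=2 i2&i3:st+sub ; 2-wide
t=3 i4&i5:sub+bne ; 2-wide
t=4 i6:sll ; RAW r7
t=5 i7&i8:and+sub ; 2-wide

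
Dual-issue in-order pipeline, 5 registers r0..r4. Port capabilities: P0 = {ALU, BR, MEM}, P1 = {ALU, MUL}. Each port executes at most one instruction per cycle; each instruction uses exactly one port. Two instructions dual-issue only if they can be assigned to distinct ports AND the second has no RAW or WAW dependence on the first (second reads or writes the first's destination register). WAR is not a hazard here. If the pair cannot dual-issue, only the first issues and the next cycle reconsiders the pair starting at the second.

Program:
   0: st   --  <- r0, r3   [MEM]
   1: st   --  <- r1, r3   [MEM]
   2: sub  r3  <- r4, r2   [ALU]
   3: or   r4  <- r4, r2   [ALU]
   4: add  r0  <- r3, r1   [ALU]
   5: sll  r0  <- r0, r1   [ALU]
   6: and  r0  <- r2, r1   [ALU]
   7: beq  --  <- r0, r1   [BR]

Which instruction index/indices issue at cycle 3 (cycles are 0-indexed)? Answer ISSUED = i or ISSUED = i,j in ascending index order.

ISSUED = 5

[0] i0  st  -- no-port MEM/MEM
[1] i1,i2  st sub  -- 2-wide
[2] i3,i4  or add  -- 2-wide
[3] i5  sll  -- WAW r0
[4] i6  and  -- RAW r0
[5] i7  beq  -- tail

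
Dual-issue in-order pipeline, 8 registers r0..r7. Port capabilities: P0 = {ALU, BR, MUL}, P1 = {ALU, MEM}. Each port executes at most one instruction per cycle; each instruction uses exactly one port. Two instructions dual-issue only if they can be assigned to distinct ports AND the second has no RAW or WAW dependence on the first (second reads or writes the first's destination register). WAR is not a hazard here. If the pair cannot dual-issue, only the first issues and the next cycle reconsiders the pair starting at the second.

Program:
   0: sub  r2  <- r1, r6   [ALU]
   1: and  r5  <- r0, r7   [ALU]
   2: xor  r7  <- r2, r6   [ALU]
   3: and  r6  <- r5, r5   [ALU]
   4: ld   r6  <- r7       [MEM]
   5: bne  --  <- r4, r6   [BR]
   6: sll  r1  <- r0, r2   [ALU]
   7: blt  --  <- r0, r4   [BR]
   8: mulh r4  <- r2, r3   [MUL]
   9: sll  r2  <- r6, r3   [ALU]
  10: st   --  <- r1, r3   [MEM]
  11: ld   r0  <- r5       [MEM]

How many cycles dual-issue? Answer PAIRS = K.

PAIRS = 4

[0] i0,i1  sub.ALU and.ALU  -- pair
[1] i2,i3  xor.ALU and.ALU  -- pair
[2] i4  ld.MEM  -- RAW r6
[3] i5,i6  bne.BR sll.ALU  -- pair
[4] i7  blt.BR  -- no-port BR/MUL
[5] i8,i9  mulh.MUL sll.ALU  -- pair
[6] i10  st.MEM  -- no-port MEM/MEM
[7] i11  ld.MEM  -- tail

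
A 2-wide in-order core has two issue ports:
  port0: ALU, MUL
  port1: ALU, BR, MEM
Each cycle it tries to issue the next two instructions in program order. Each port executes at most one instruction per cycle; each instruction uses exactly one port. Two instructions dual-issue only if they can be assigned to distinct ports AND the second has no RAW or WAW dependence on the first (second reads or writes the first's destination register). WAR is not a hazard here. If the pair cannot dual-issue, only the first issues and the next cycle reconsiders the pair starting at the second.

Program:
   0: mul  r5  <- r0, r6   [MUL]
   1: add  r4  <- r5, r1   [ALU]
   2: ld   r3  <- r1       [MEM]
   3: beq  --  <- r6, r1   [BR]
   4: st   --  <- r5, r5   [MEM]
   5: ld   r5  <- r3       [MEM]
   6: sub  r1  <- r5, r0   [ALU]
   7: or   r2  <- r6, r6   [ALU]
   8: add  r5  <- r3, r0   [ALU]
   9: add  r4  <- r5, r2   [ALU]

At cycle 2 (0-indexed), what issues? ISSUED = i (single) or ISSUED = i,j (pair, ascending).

ISSUED = 3

[0] i0  mul  -- RAW r5
[1] i1&i2  add;ld  -- 2-wide
[2] i3  beq  -- no-port BR/MEM
[3] i4  st  -- no-port MEM/MEM
[4] i5  ld  -- RAW r5
[5] i6&i7  sub;or  -- 2-wide
[6] i8  add  -- RAW r5
[7] i9  add  -- tail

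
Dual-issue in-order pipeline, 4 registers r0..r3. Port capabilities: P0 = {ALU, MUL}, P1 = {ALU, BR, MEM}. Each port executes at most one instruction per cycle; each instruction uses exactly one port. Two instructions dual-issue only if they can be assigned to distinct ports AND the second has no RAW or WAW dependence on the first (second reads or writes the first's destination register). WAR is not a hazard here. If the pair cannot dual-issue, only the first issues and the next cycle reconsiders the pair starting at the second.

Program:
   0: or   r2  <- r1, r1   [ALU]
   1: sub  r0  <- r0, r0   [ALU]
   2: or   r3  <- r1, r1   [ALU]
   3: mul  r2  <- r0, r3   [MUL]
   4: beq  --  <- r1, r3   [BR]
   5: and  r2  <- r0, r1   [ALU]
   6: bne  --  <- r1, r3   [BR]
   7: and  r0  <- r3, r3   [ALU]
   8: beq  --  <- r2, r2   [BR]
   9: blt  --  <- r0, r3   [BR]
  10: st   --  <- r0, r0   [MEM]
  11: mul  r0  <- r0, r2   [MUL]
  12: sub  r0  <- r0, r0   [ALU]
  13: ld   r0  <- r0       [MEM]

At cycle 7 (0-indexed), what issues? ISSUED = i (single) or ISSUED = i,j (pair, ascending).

#0 head=0: or+sub i0/i1 2-wide
#1 head=2: or i2 RAW r3
#2 head=3: mul+beq i3/i4 2-wide
#3 head=5: and+bne i5/i6 2-wide
#4 head=7: and+beq i7/i8 2-wide
#5 head=9: blt i9 no-port BR/MEM
#6 head=10: st+mul i10/i11 2-wide
#7 head=12: sub i12 RAW+WAW r0
#8 head=13: ld i13 tail

ISSUED = 12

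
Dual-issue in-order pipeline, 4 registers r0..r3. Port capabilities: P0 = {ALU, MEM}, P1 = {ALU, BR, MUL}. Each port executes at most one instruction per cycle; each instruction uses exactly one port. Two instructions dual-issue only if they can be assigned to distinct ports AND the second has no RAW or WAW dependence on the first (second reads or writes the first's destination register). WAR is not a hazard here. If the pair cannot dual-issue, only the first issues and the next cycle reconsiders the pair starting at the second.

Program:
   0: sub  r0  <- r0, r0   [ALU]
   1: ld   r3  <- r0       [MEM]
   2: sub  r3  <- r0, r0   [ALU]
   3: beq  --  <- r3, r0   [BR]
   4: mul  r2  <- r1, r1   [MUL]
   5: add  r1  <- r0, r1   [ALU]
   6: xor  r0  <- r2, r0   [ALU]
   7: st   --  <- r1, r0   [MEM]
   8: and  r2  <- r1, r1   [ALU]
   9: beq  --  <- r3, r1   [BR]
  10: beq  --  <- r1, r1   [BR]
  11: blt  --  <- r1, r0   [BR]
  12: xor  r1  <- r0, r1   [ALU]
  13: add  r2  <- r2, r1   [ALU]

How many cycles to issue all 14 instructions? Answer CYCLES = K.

CYCLES = 11

c0: i0 sub.ALU  RAW r0
c1: i1 ld.MEM  WAW r3
c2: i2 sub.ALU  RAW r3
c3: i3 beq.BR  no-port BR/MUL
c4: i4,i5 mul.MUL add.ALU  pair
c5: i6 xor.ALU  RAW r0
c6: i7,i8 st.MEM and.ALU  pair
c7: i9 beq.BR  no-port BR/BR
c8: i10 beq.BR  no-port BR/BR
c9: i11,i12 blt.BR xor.ALU  pair
c10: i13 add.ALU  tail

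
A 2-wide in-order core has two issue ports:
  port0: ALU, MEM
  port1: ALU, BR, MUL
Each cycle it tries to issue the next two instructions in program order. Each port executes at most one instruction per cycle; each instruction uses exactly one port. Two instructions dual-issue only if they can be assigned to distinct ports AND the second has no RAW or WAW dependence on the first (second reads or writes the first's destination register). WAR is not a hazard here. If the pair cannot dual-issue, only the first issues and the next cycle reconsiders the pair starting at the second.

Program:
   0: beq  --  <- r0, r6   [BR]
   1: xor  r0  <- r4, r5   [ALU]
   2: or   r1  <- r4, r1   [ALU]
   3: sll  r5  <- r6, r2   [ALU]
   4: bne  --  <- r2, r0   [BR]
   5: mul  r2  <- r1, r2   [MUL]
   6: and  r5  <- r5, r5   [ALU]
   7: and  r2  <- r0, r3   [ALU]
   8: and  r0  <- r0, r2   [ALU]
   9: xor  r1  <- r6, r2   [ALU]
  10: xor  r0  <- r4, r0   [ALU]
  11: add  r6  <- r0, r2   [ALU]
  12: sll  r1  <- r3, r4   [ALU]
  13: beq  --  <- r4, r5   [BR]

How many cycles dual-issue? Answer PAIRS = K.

PAIRS = 5

[0] i0&i1  beq;xor  -- 2-wide
[1] i2&i3  or;sll  -- 2-wide
[2] i4  bne  -- no-port BR/MUL
[3] i5&i6  mul;and  -- 2-wide
[4] i7  and  -- RAW r2
[5] i8&i9  and;xor  -- 2-wide
[6] i10  xor  -- RAW r0
[7] i11&i12  add;sll  -- 2-wide
[8] i13  beq  -- tail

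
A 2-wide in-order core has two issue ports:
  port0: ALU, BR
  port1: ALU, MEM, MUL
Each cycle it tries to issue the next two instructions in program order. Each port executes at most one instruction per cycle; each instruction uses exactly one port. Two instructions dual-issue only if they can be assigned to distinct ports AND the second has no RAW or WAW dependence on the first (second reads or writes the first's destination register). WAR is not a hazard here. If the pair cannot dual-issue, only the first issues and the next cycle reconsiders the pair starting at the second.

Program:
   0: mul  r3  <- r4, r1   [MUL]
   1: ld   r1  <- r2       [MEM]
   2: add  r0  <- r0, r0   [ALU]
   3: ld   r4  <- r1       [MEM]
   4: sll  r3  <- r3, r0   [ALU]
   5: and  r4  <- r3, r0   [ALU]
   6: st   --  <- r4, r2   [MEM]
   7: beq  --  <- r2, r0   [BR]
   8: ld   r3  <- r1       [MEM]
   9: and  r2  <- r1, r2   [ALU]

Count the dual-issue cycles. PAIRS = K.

#0 head=0: mul i0 no-port MUL/MEM
#1 head=1: ld+add i1&i2 2-wide
#2 head=3: ld+sll i3&i4 2-wide
#3 head=5: and i5 RAW r4
#4 head=6: st+beq i6&i7 2-wide
#5 head=8: ld+and i8&i9 2-wide

PAIRS = 4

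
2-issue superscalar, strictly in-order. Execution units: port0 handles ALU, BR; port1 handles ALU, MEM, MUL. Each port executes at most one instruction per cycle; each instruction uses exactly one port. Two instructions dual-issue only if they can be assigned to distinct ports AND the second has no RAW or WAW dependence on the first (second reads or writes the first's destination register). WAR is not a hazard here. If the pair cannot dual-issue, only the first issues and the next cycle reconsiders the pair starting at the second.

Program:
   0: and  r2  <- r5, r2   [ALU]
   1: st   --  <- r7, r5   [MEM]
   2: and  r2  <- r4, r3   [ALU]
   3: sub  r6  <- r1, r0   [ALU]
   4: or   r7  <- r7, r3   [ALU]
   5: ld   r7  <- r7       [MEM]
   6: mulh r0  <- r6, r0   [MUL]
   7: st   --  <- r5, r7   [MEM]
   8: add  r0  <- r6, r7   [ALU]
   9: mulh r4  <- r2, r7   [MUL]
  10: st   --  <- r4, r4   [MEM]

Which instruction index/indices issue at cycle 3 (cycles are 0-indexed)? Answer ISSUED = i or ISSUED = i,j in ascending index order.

#0 head=0: and.ALU;st.MEM i0+i1 dual
#1 head=2: and.ALU;sub.ALU i2+i3 dual
#2 head=4: or.ALU i4 RAW+WAW r7
#3 head=5: ld.MEM i5 no-port MEM/MUL
#4 head=6: mulh.MUL i6 no-port MUL/MEM
#5 head=7: st.MEM;add.ALU i7+i8 dual
#6 head=9: mulh.MUL i9 no-port MUL/MEM
#7 head=10: st.MEM i10 tail

ISSUED = 5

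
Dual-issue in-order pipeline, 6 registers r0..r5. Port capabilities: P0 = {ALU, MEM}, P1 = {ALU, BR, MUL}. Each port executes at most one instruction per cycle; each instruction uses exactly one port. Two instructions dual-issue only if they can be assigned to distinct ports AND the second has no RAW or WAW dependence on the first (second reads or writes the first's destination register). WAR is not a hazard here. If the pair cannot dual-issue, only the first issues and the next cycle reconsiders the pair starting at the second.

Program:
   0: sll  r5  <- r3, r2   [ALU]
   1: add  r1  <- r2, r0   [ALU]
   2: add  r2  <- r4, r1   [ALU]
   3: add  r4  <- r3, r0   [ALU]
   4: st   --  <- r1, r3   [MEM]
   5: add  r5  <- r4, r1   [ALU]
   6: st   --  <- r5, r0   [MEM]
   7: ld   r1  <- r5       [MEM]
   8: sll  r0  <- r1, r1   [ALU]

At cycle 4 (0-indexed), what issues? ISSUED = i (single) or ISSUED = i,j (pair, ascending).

ISSUED = 7

0. sll/add @i0/i1  | pair
1. add/add @i2/i3  | pair
2. st/add @i4/i5  | pair
3. st @i6  | no-port MEM/MEM
4. ld @i7  | RAW r1
5. sll @i8  | tail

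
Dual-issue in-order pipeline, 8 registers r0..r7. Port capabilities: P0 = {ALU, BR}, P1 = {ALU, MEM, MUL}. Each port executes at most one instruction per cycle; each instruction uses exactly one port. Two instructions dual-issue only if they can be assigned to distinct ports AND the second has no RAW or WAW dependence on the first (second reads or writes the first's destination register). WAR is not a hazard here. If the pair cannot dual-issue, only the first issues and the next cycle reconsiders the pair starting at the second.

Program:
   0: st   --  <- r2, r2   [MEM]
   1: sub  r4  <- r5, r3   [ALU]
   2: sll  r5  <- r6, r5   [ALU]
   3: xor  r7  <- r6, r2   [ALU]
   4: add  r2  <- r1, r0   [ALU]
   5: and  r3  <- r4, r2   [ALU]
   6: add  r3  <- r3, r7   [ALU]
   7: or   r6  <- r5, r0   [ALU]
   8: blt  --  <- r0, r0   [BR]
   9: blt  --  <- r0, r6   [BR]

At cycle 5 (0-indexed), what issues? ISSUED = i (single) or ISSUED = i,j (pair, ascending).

ISSUED = 8

t=0 i0&i1:st;sub ; dual
t=1 i2&i3:sll;xor ; dual
t=2 i4:add ; RAW r2
t=3 i5:and ; RAW+WAW r3
t=4 i6&i7:add;or ; dual
t=5 i8:blt ; no-port BR/BR
t=6 i9:blt ; tail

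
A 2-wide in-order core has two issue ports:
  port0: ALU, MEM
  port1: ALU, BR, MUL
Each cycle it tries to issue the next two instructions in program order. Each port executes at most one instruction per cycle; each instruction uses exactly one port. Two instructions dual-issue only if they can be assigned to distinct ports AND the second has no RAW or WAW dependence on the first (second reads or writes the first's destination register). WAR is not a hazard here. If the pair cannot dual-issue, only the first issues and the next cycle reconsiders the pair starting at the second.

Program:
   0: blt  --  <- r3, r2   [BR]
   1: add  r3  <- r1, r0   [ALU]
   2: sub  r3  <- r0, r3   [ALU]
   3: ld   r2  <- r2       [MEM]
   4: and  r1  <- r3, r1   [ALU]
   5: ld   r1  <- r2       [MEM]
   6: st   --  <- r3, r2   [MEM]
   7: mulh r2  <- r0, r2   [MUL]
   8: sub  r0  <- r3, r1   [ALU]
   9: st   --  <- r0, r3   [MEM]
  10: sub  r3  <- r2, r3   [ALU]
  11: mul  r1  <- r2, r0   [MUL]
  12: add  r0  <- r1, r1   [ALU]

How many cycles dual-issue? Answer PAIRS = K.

PAIRS = 4

[0] i0,i1  blt.BR+add.ALU  -- pair
[1] i2,i3  sub.ALU+ld.MEM  -- pair
[2] i4  and.ALU  -- WAW r1
[3] i5  ld.MEM  -- no-port MEM/MEM
[4] i6,i7  st.MEM+mulh.MUL  -- pair
[5] i8  sub.ALU  -- RAW r0
[6] i9,i10  st.MEM+sub.ALU  -- pair
[7] i11  mul.MUL  -- RAW r1
[8] i12  add.ALU  -- tail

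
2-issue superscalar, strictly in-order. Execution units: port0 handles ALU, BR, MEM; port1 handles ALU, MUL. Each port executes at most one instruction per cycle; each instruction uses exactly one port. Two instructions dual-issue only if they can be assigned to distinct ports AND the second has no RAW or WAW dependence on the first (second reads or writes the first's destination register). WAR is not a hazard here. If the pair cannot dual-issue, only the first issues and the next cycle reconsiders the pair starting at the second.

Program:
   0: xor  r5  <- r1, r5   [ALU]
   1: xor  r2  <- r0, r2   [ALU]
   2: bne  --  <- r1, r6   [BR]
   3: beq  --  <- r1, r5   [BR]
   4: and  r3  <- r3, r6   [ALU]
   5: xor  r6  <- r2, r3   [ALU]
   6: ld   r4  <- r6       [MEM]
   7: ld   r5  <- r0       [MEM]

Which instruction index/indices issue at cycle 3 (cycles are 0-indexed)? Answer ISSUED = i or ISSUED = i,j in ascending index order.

ISSUED = 5

0. xor.ALU;xor.ALU @i0+i1  | pair
1. bne.BR @i2  | no-port BR/BR
2. beq.BR;and.ALU @i3+i4  | pair
3. xor.ALU @i5  | RAW r6
4. ld.MEM @i6  | no-port MEM/MEM
5. ld.MEM @i7  | tail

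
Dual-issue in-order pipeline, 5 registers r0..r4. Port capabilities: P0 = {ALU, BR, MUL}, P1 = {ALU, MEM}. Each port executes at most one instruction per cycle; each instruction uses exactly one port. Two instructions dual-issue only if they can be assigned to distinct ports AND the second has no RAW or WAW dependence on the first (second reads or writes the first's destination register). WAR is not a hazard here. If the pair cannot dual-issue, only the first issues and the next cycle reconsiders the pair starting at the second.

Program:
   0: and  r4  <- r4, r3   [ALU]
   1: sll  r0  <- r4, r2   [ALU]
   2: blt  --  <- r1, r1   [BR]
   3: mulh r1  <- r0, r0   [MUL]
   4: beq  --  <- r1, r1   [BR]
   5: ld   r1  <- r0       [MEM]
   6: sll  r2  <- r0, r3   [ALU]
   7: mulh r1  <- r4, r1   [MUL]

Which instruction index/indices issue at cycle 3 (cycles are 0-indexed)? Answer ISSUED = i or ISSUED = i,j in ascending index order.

ISSUED = 4,5

[0] i0  and  -- RAW r4
[1] i1+i2  sll blt  -- 2-wide
[2] i3  mulh  -- no-port MUL/BR
[3] i4+i5  beq ld  -- 2-wide
[4] i6+i7  sll mulh  -- 2-wide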